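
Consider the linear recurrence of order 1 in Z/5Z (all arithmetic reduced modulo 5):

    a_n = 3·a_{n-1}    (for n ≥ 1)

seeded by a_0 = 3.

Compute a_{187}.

1

a_1 = 3·3 = 4
a_2 = 3·4 = 2
a_3 = 3·2 = 1
a_4 = 3·1 = 3
(a_4) = (3) = (a_0), so the sequence has period 4.
187 ≡ 3 (mod 4), hence a_187 = a_3 = 1.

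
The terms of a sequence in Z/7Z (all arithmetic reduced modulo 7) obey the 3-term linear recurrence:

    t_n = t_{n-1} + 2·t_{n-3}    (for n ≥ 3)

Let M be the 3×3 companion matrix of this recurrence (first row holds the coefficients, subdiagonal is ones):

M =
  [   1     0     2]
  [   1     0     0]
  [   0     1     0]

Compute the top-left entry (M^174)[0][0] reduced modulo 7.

(M^174)[0][0] is the top entry after applying M 174 times to the unit state (1, 0, 0). Equivalently it is h_{176} for the auxiliary sequence (h_n) obeying the same recurrence with h_2 = 1 and h_i = 0 for 0 ≤ i < 2:
h_3 = 1·1 + 0·0 + 2·0 = 1
h_4 = 1·1 + 0·1 + 2·0 = 1
h_5 = 1·1 + 0·1 + 2·1 = 3
h_6 = 1·3 + 0·1 + 2·1 = 5
h_7 = 1·5 + 0·3 + 2·1 = 0
h_8 = 1·0 + 0·5 + 2·3 = 6
h_9 = 1·6 + 0·0 + 2·5 = 2
h_10 = 1·2 + 0·6 + 2·0 = 2
h_11 = 1·2 + 0·2 + 2·6 = 0
h_12 = 1·0 + 0·2 + 2·2 = 4
h_13 = 1·4 + 0·0 + 2·2 = 1
h_14 = 1·1 + 0·4 + 2·0 = 1
h_15 = 1·1 + 0·1 + 2·4 = 2
h_16 = 1·2 + 0·1 + 2·1 = 4
h_17 = 1·4 + 0·2 + 2·1 = 6
h_18 = 1·6 + 0·4 + 2·2 = 3
h_19 = 1·3 + 0·6 + 2·4 = 4
h_20 = 1·4 + 0·3 + 2·6 = 2
h_21 = 1·2 + 0·4 + 2·3 = 1
h_22 = 1·1 + 0·2 + 2·4 = 2
h_23 = 1·2 + 0·1 + 2·2 = 6
h_24 = 1·6 + 0·2 + 2·1 = 1
h_25 = 1·1 + 0·6 + 2·2 = 5
h_26 = 1·5 + 0·1 + 2·6 = 3
h_27 = 1·3 + 0·5 + 2·1 = 5
h_28 = 1·5 + 0·3 + 2·5 = 1
h_29 = 1·1 + 0·5 + 2·3 = 0
h_30 = 1·0 + 0·1 + 2·5 = 3
h_31 = 1·3 + 0·0 + 2·1 = 5
h_32 = 1·5 + 0·3 + 2·0 = 5
h_33 = 1·5 + 0·5 + 2·3 = 4
h_34 = 1·4 + 0·5 + 2·5 = 0
h_35 = 1·0 + 0·4 + 2·5 = 3
h_36 = 1·3 + 0·0 + 2·4 = 4
h_37 = 1·4 + 0·3 + 2·0 = 4
h_38 = 1·4 + 0·4 + 2·3 = 3
h_39 = 1·3 + 0·4 + 2·4 = 4
h_40 = 1·4 + 0·3 + 2·4 = 5
h_41 = 1·5 + 0·4 + 2·3 = 4
h_42 = 1·4 + 0·5 + 2·4 = 5
h_43 = 1·5 + 0·4 + 2·5 = 1
h_44 = 1·1 + 0·5 + 2·4 = 2
h_45 = 1·2 + 0·1 + 2·5 = 5
h_46 = 1·5 + 0·2 + 2·1 = 0
h_47 = 1·0 + 0·5 + 2·2 = 4
h_48 = 1·4 + 0·0 + 2·5 = 0
h_49 = 1·0 + 0·4 + 2·0 = 0
h_50 = 1·0 + 0·0 + 2·4 = 1
(h_48, h_49, h_50) = (0, 0, 1) = (h_0, h_1, h_2), so the sequence has period 48.
176 ≡ 32 (mod 48), hence h_176 = h_32 = 5.

5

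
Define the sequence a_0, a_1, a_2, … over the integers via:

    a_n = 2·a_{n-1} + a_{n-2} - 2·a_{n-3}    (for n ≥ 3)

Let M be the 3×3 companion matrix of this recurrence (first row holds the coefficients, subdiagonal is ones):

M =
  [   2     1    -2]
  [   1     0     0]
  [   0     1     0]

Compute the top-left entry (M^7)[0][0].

170

(M^7)[0][0] is the top entry after applying M 7 times to the unit state (1, 0, 0). Equivalently it is h_{9} for the auxiliary sequence (h_n) obeying the same recurrence with h_2 = 1 and h_i = 0 for 0 ≤ i < 2:
h_3 = 2·1 + 1·0 + -2·0 = 2
h_4 = 2·2 + 1·1 + -2·0 = 5
h_5 = 2·5 + 1·2 + -2·1 = 10
h_6 = 2·10 + 1·5 + -2·2 = 21
h_7 = 2·21 + 1·10 + -2·5 = 42
h_8 = 2·42 + 1·21 + -2·10 = 85
h_9 = 2·85 + 1·42 + -2·21 = 170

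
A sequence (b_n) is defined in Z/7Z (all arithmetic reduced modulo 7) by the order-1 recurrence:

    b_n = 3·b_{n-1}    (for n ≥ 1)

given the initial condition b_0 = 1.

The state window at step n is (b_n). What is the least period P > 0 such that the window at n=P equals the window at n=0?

n=0: window = (1)
n=1: window = (3)
n=2: window = (2)
n=3: window = (6)
n=4: window = (4)
n=5: window = (5)
n=6: window = (1)
window at n=6 equals window at n=0 → period = 6

6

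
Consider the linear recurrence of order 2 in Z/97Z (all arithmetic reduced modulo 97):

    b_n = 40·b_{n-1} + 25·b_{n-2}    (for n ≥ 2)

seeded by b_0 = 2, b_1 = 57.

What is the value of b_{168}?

b_2 = 40·57 + 25·2 = 2
b_3 = 40·2 + 25·57 = 50
b_4 = 40·50 + 25·2 = 13
b_5 = 40·13 + 25·50 = 24
b_6 = 40·24 + 25·13 = 24
b_7 = 40·24 + 25·24 = 8
b_8 = 40·8 + 25·24 = 47
b_9 = 40·47 + 25·8 = 43
b_10 = 40·43 + 25·47 = 82
b_11 = 40·82 + 25·43 = 87
b_12 = 40·87 + 25·82 = 1
b_13 = 40·1 + 25·87 = 81
b_14 = 40·81 + 25·1 = 64
b_15 = 40·64 + 25·81 = 26
b_16 = 40·26 + 25·64 = 21
b_17 = 40·21 + 25·26 = 35
b_18 = 40·35 + 25·21 = 82
b_19 = 40·82 + 25·35 = 81
b_20 = 40·81 + 25·82 = 52
b_21 = 40·52 + 25·81 = 31
b_22 = 40·31 + 25·52 = 18
b_23 = 40·18 + 25·31 = 40
b_24 = 40·40 + 25·18 = 13
b_25 = 40·13 + 25·40 = 65
b_26 = 40·65 + 25·13 = 15
b_27 = 40·15 + 25·65 = 91
b_28 = 40·91 + 25·15 = 38
b_29 = 40·38 + 25·91 = 12
b_30 = 40·12 + 25·38 = 72
b_31 = 40·72 + 25·12 = 76
b_32 = 40·76 + 25·72 = 87
b_33 = 40·87 + 25·76 = 45
b_34 = 40·45 + 25·87 = 95
b_35 = 40·95 + 25·45 = 75
b_36 = 40·75 + 25·95 = 40
b_37 = 40·40 + 25·75 = 80
b_38 = 40·80 + 25·40 = 29
b_39 = 40·29 + 25·80 = 56
b_40 = 40·56 + 25·29 = 55
b_41 = 40·55 + 25·56 = 11
b_42 = 40·11 + 25·55 = 69
b_43 = 40·69 + 25·11 = 28
b_44 = 40·28 + 25·69 = 32
b_45 = 40·32 + 25·28 = 40
b_46 = 40·40 + 25·32 = 72
b_47 = 40·72 + 25·40 = 0
b_48 = 40·0 + 25·72 = 54
b_49 = 40·54 + 25·0 = 26
b_50 = 40·26 + 25·54 = 62
b_51 = 40·62 + 25·26 = 26
b_52 = 40·26 + 25·62 = 68
b_53 = 40·68 + 25·26 = 72
b_54 = 40·72 + 25·68 = 21
b_55 = 40·21 + 25·72 = 21
b_56 = 40·21 + 25·21 = 7
b_57 = 40·7 + 25·21 = 29
b_58 = 40·29 + 25·7 = 74
b_59 = 40·74 + 25·29 = 96
b_60 = 40·96 + 25·74 = 64
b_61 = 40·64 + 25·96 = 13
b_62 = 40·13 + 25·64 = 83
b_63 = 40·83 + 25·13 = 56
b_64 = 40·56 + 25·83 = 47
b_65 = 40·47 + 25·56 = 79
b_66 = 40·79 + 25·47 = 67
b_67 = 40·67 + 25·79 = 96
b_68 = 40·96 + 25·67 = 83
b_69 = 40·83 + 25·96 = 94
b_70 = 40·94 + 25·83 = 15
b_71 = 40·15 + 25·94 = 40
b_72 = 40·40 + 25·15 = 35
b_73 = 40·35 + 25·40 = 72
b_74 = 40·72 + 25·35 = 69
b_75 = 40·69 + 25·72 = 1
b_76 = 40·1 + 25·69 = 19
b_77 = 40·19 + 25·1 = 9
b_78 = 40·9 + 25·19 = 59
b_79 = 40·59 + 25·9 = 63
b_80 = 40·63 + 25·59 = 18
b_81 = 40·18 + 25·63 = 64
b_82 = 40·64 + 25·18 = 3
b_83 = 40·3 + 25·64 = 71
b_84 = 40·71 + 25·3 = 5
b_85 = 40·5 + 25·71 = 35
b_86 = 40·35 + 25·5 = 70
b_87 = 40·70 + 25·35 = 86
b_88 = 40·86 + 25·70 = 49
b_89 = 40·49 + 25·86 = 36
b_90 = 40·36 + 25·49 = 46
b_91 = 40·46 + 25·36 = 24
b_92 = 40·24 + 25·46 = 73
b_93 = 40·73 + 25·24 = 28
b_94 = 40·28 + 25·73 = 35
b_95 = 40·35 + 25·28 = 63
b_96 = 40·63 + 25·35 = 0
b_97 = 40·0 + 25·63 = 23
b_98 = 40·23 + 25·0 = 47
b_99 = 40·47 + 25·23 = 30
b_100 = 40·30 + 25·47 = 47
b_101 = 40·47 + 25·30 = 11
b_102 = 40·11 + 25·47 = 63
b_103 = 40·63 + 25·11 = 79
b_104 = 40·79 + 25·63 = 79
b_105 = 40·79 + 25·79 = 91
b_106 = 40·91 + 25·79 = 86
b_107 = 40·86 + 25·91 = 89
b_108 = 40·89 + 25·86 = 84
b_109 = 40·84 + 25·89 = 56
b_110 = 40·56 + 25·84 = 72
b_111 = 40·72 + 25·56 = 12
b_112 = 40·12 + 25·72 = 49
b_113 = 40·49 + 25·12 = 29
b_114 = 40·29 + 25·49 = 57
b_115 = 40·57 + 25·29 = 95
b_116 = 40·95 + 25·57 = 84
b_117 = 40·84 + 25·95 = 12
b_118 = 40·12 + 25·84 = 58
b_119 = 40·58 + 25·12 = 1
b_120 = 40·1 + 25·58 = 35
b_121 = 40·35 + 25·1 = 67
b_122 = 40·67 + 25·35 = 63
b_123 = 40·63 + 25·67 = 24
b_124 = 40·24 + 25·63 = 13
b_125 = 40·13 + 25·24 = 53
b_126 = 40·53 + 25·13 = 20
b_127 = 40·20 + 25·53 = 88
b_128 = 40·88 + 25·20 = 43
b_129 = 40·43 + 25·88 = 40
b_130 = 40·40 + 25·43 = 56
b_131 = 40·56 + 25·40 = 39
b_132 = 40·39 + 25·56 = 50
b_133 = 40·50 + 25·39 = 65
b_134 = 40·65 + 25·50 = 67
b_135 = 40·67 + 25·65 = 37
b_136 = 40·37 + 25·67 = 51
b_137 = 40·51 + 25·37 = 55
b_138 = 40·55 + 25·51 = 80
b_139 = 40·80 + 25·55 = 16
b_140 = 40·16 + 25·80 = 21
b_141 = 40·21 + 25·16 = 76
b_142 = 40·76 + 25·21 = 73
b_143 = 40·73 + 25·76 = 67
b_144 = 40·67 + 25·73 = 43
b_145 = 40·43 + 25·67 = 0
b_146 = 40·0 + 25·43 = 8
b_147 = 40·8 + 25·0 = 29
b_148 = 40·29 + 25·8 = 2
b_149 = 40·2 + 25·29 = 29
b_150 = 40·29 + 25·2 = 46
b_151 = 40·46 + 25·29 = 43
b_152 = 40·43 + 25·46 = 57
b_153 = 40·57 + 25·43 = 57
b_154 = 40·57 + 25·57 = 19
b_155 = 40·19 + 25·57 = 51
b_156 = 40·51 + 25·19 = 90
b_157 = 40·90 + 25·51 = 25
b_158 = 40·25 + 25·90 = 49
b_159 = 40·49 + 25·25 = 63
b_160 = 40·63 + 25·49 = 59
b_161 = 40·59 + 25·63 = 55
b_162 = 40·55 + 25·59 = 86
b_163 = 40·86 + 25·55 = 62
b_164 = 40·62 + 25·86 = 71
b_165 = 40·71 + 25·62 = 25
b_166 = 40·25 + 25·71 = 59
b_167 = 40·59 + 25·25 = 75
b_168 = 40·75 + 25·59 = 13

13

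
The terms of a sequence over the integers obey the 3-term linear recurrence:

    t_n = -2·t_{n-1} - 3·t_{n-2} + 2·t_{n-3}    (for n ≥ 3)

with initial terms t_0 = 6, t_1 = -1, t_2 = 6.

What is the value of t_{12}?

t_3 = -2·6 + -3·-1 + 2·6 = 3
t_4 = -2·3 + -3·6 + 2·-1 = -26
t_5 = -2·-26 + -3·3 + 2·6 = 55
t_6 = -2·55 + -3·-26 + 2·3 = -26
t_7 = -2·-26 + -3·55 + 2·-26 = -165
t_8 = -2·-165 + -3·-26 + 2·55 = 518
t_9 = -2·518 + -3·-165 + 2·-26 = -593
t_10 = -2·-593 + -3·518 + 2·-165 = -698
t_11 = -2·-698 + -3·-593 + 2·518 = 4211
t_12 = -2·4211 + -3·-698 + 2·-593 = -7514

-7514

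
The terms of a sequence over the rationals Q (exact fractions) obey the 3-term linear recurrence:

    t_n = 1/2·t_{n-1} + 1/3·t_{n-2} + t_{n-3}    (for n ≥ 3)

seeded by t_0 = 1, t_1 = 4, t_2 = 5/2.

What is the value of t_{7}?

t_3 = 1/2·5/2 + 1/3·4 + 1·1 = 43/12
t_4 = 1/2·43/12 + 1/3·5/2 + 1·4 = 53/8
t_5 = 1/2·53/8 + 1/3·43/12 + 1·5/2 = 1009/144
t_6 = 1/2·1009/144 + 1/3·53/8 + 1·43/12 = 2677/288
t_7 = 1/2·2677/288 + 1/3·1009/144 + 1·53/8 = 23515/1728

23515/1728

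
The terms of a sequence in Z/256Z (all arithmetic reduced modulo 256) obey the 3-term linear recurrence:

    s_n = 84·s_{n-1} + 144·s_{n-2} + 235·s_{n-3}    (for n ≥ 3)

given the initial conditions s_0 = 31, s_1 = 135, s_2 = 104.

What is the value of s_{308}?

128

s_3 = 84·104 + 144·135 + 235·31 = 133
s_4 = 84·133 + 144·104 + 235·135 = 17
s_5 = 84·17 + 144·133 + 235·104 = 220
s_6 = 84·220 + 144·17 + 235·133 = 215
s_7 = 84·215 + 144·220 + 235·17 = 231
s_8 = 84·231 + 144·215 + 235·220 = 176
Continuing the recurrence:
  s_9 = 13;  s_10 = 81;  s_11 = 116;  s_12 = 143;  s_13 = 135;  s_14 = 56
  s_15 = 149;  s_16 = 81;  s_17 = 204;  s_18 = 71;  s_19 = 103;  s_20 = 0
  s_21 = 29;  s_22 = 17;  s_23 = 228;  s_24 = 255;  s_25 = 135;  s_26 = 8
  s_27 = 165;  s_28 = 145;  s_29 = 188;  s_30 = 183;  s_31 = 231;  s_32 = 80
  s_33 = 45;  s_34 = 209;  s_35 = 84;  s_36 = 111;  s_37 = 135;  s_38 = 216
  s_39 = 181;  s_40 = 209;  s_41 = 172;  s_42 = 39;  s_43 = 103;  s_44 = 160
  s_45 = 61;  s_46 = 145;  s_47 = 196;  s_48 = 223;  s_49 = 135;  s_50 = 168
  s_51 = 197;  s_52 = 17;  s_53 = 156;  s_54 = 151;  s_55 = 231;  s_56 = 240
  s_57 = 77;  s_58 = 81;  s_59 = 52;  s_60 = 79;  s_61 = 135;  s_62 = 120
  s_63 = 213;  s_64 = 81;  s_65 = 140;  s_66 = 7;  s_67 = 103;  s_68 = 64
  s_69 = 93;  s_70 = 17;  s_71 = 164;  s_72 = 191;  s_73 = 135;  s_74 = 72
  s_75 = 229;  s_76 = 145;  s_77 = 124;  s_78 = 119;  s_79 = 231;  s_80 = 144
  s_81 = 109;  s_82 = 209;  s_83 = 20;  s_84 = 47;  s_85 = 135;  s_86 = 24
  s_87 = 245;  s_88 = 209;  s_89 = 108;  s_90 = 231;  s_91 = 103;  s_92 = 224
  s_93 = 125;  s_94 = 145;  s_95 = 132;  s_96 = 159;  s_97 = 135;  s_98 = 232
  s_99 = 5;  s_100 = 17;  s_101 = 92;  s_102 = 87;  s_103 = 231;  s_104 = 48
  s_105 = 141;  s_106 = 81;  s_107 = 244;  s_108 = 15;  s_109 = 135;  s_110 = 184
  s_111 = 21;  s_112 = 81;  s_113 = 76;  s_114 = 199;  s_115 = 103;  s_116 = 128
  s_117 = 157;  s_118 = 17;  s_119 = 100;  s_120 = 127;  s_121 = 135;  s_122 = 136
  s_123 = 37;  s_124 = 145;  s_125 = 60;  s_126 = 55;  s_127 = 231;  s_128 = 208
  s_129 = 173;  s_130 = 209;  s_131 = 212;  s_132 = 239;  s_133 = 135;  s_134 = 88
  s_135 = 53;  s_136 = 209;  s_137 = 44;  s_138 = 167;  s_139 = 103;  s_140 = 32
  s_141 = 189;  s_142 = 145;  s_143 = 68;  s_144 = 95;  s_145 = 135;  s_146 = 40
  s_147 = 69;  s_148 = 17;  s_149 = 28;  s_150 = 23;  s_151 = 231;  s_152 = 112
  s_153 = 205;  s_154 = 81;  s_155 = 180;  s_156 = 207;  s_157 = 135;  s_158 = 248
  s_159 = 85;  s_160 = 81;  s_161 = 12;  s_162 = 135;  s_163 = 103;  s_164 = 192
  s_165 = 221;  s_166 = 17;  s_167 = 36;  s_168 = 63;  s_169 = 135;  s_170 = 200
  s_171 = 101;  s_172 = 145;  s_173 = 252;  s_174 = 247;  s_175 = 231;  s_176 = 16
  s_177 = 237;  s_178 = 209;  s_179 = 148;  s_180 = 175;  s_181 = 135;  s_182 = 152
  s_183 = 117;  s_184 = 209;  s_185 = 236;  s_186 = 103;  s_187 = 103;  s_188 = 96
  s_189 = 253;  s_190 = 145;  s_191 = 4;  s_192 = 31;  s_193 = 135;  s_194 = 104
  s_195 = 133;  s_196 = 17;  s_197 = 220;  s_198 = 215;  s_199 = 231;  s_200 = 176
  s_201 = 13;  s_202 = 81;  s_203 = 116;  s_204 = 143;  s_205 = 135;  s_206 = 56
  s_207 = 149;  s_208 = 81;  s_209 = 204;  s_210 = 71;  s_211 = 103;  s_212 = 0
  s_213 = 29;  s_214 = 17;  s_215 = 228;  s_216 = 255;  s_217 = 135;  s_218 = 8
  s_219 = 165;  s_220 = 145;  s_221 = 188;  s_222 = 183;  s_223 = 231;  s_224 = 80
  s_225 = 45;  s_226 = 209;  s_227 = 84;  s_228 = 111;  s_229 = 135;  s_230 = 216
  s_231 = 181;  s_232 = 209;  s_233 = 172;  s_234 = 39;  s_235 = 103;  s_236 = 160
  s_237 = 61;  s_238 = 145;  s_239 = 196;  s_240 = 223;  s_241 = 135;  s_242 = 168
  s_243 = 197;  s_244 = 17;  s_245 = 156;  s_246 = 151;  s_247 = 231;  s_248 = 240
  s_249 = 77;  s_250 = 81;  s_251 = 52;  s_252 = 79;  s_253 = 135;  s_254 = 120
  s_255 = 213;  s_256 = 81;  s_257 = 140;  s_258 = 7;  s_259 = 103;  s_260 = 64
  s_261 = 93;  s_262 = 17;  s_263 = 164;  s_264 = 191;  s_265 = 135;  s_266 = 72
  s_267 = 229;  s_268 = 145;  s_269 = 124;  s_270 = 119;  s_271 = 231;  s_272 = 144
  s_273 = 109;  s_274 = 209;  s_275 = 20;  s_276 = 47;  s_277 = 135;  s_278 = 24
  s_279 = 245;  s_280 = 209;  s_281 = 108;  s_282 = 231;  s_283 = 103;  s_284 = 224
  s_285 = 125;  s_286 = 145;  s_287 = 132;  s_288 = 159;  s_289 = 135;  s_290 = 232
  s_291 = 5;  s_292 = 17;  s_293 = 92;  s_294 = 87;  s_295 = 231;  s_296 = 48
  s_297 = 141;  s_298 = 81;  s_299 = 244;  s_300 = 15;  s_301 = 135;  s_302 = 184
  s_303 = 21;  s_304 = 81;  s_305 = 76;  s_306 = 199
s_307 = 84·199 + 144·76 + 235·81 = 103
s_308 = 84·103 + 144·199 + 235·76 = 128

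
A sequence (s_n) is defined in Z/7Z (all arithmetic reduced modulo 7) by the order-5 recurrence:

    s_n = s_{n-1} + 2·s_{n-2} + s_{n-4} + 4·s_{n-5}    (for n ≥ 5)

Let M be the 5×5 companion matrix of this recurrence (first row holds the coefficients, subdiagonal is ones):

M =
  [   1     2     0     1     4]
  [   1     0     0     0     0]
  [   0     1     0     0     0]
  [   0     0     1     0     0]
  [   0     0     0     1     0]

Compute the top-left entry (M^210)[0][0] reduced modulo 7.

3

(M^210)[0][0] is the top entry after applying M 210 times to the unit state (1, 0, 0, 0, 0). Equivalently it is h_{214} for the auxiliary sequence (h_n) obeying the same recurrence with h_4 = 1 and h_i = 0 for 0 ≤ i < 4:
h_5 = 1·1 + 2·0 + 0·0 + 1·0 + 4·0 = 1
h_6 = 1·1 + 2·1 + 0·0 + 1·0 + 4·0 = 3
h_7 = 1·3 + 2·1 + 0·1 + 1·0 + 4·0 = 5
h_8 = 1·5 + 2·3 + 0·1 + 1·1 + 4·0 = 5
h_9 = 1·5 + 2·5 + 0·3 + 1·1 + 4·1 = 6
h_10 = 1·6 + 2·5 + 0·5 + 1·3 + 4·1 = 2
Continuing the recurrence:
  h_11 = 3;  h_12 = 4;  h_13 = 1;  h_14 = 0;  h_15 = 6;  h_16 = 1
  h_17 = 2;  h_18 = 1;  h_19 = 4;  h_20 = 3;  h_21 = 3;  h_22 = 4
  h_23 = 4;  h_24 = 3;  h_25 = 5;  h_26 = 6;  h_27 = 1;  h_28 = 4
  h_29 = 2;  h_30 = 1;  h_31 = 2;  h_32 = 5;  h_33 = 6;  h_34 = 4
  h_35 = 1;  h_36 = 1;  h_37 = 1;  h_38 = 3;  h_39 = 1;  h_40 = 5
  h_41 = 5;  h_42 = 1;  h_43 = 3;  h_44 = 0;  h_45 = 3;  h_46 = 3
  h_47 = 2;  h_48 = 6;  h_49 = 6;  h_50 = 5;  h_51 = 3;  h_52 = 6
  h_53 = 0;  h_54 = 6;  h_55 = 1;  h_56 = 3;  h_57 = 1;  h_58 = 6
  h_59 = 5;  h_60 = 3;  h_61 = 5;  h_62 = 0;  h_63 = 4;  h_64 = 6
  h_65 = 3;  h_66 = 0;  h_67 = 3;  h_68 = 4;  h_69 = 2;  h_70 = 1
  h_71 = 1;  h_72 = 5;  h_73 = 4;  h_74 = 2;  h_75 = 1;  h_76 = 0
  h_77 = 5;  h_78 = 2;  h_79 = 0;  h_80 = 1;  h_81 = 6;  h_82 = 2
  h_83 = 1;  h_84 = 6;  h_85 = 4;  h_86 = 0;  h_87 = 3;  h_88 = 6
  h_89 = 5;  h_90 = 5;  h_91 = 4;  h_92 = 4;  h_93 = 6;  h_94 = 4
  h_95 = 5;  h_96 = 5;  h_97 = 2;  h_98 = 5;  h_99 = 2;  h_100 = 2
  h_101 = 0;  h_102 = 3;  h_103 = 4;  h_104 = 6;  h_105 = 1;  h_106 = 2
  h_107 = 6;  h_108 = 4;  h_109 = 6;  h_110 = 6;  h_111 = 4;  h_112 = 2
  h_113 = 4;  h_114 = 3;  h_115 = 4;  h_116 = 0;  h_117 = 6;  h_118 = 4
  h_119 = 4;  h_120 = 0;  h_121 = 0;  h_122 = 0;  h_123 = 6;  h_124 = 1
  h_125 = 6;  h_126 = 1;  h_127 = 5;  h_128 = 4;  h_129 = 3;  h_130 = 1
  h_131 = 2;  h_132 = 0;  h_133 = 2;  h_134 = 1;  h_135 = 4;  h_136 = 0
  h_137 = 3;  h_138 = 5;  h_139 = 5;  h_140 = 3;  h_141 = 2;  h_142 = 4
  h_143 = 5;  h_144 = 1;  h_145 = 4;  h_146 = 4;  h_147 = 5;  h_148 = 6
  h_149 = 3;  h_150 = 0;  h_151 = 6;  h_152 = 4;  h_153 = 1;  h_154 = 0
  h_155 = 1;  h_156 = 1;  h_157 = 6;  h_158 = 5;  h_159 = 4;  h_160 = 5
  h_161 = 2;  h_162 = 6;  h_163 = 6;  h_164 = 4;  h_165 = 3;  h_166 = 4
  h_167 = 5;  h_168 = 6;  h_169 = 0;  h_170 = 0;  h_171 = 0;  h_172 = 5
  h_173 = 1;  h_174 = 4;  h_175 = 6;  h_176 = 5;  h_177 = 3;  h_178 = 0
  h_179 = 0;  h_180 = 1;  h_181 = 3;  h_182 = 3;  h_183 = 2;  h_184 = 2
  h_185 = 6;  h_186 = 4;  h_187 = 2;  h_188 = 6;  h_189 = 3;  h_190 = 1
  h_191 = 4;  h_192 = 6;  h_193 = 6;  h_194 = 3;  h_195 = 2;  h_196 = 2
  h_197 = 1;  h_198 = 4;  h_199 = 6;  h_200 = 3;  h_201 = 3;  h_202 = 3
  h_203 = 3;  h_204 = 1;  h_205 = 1;  h_206 = 4;  h_207 = 0;  h_208 = 0
  h_209 = 5;  h_210 = 6;  h_211 = 4;  h_212 = 2
h_213 = 1·2 + 2·4 + 0·6 + 1·5 + 4·0 = 1
h_214 = 1·1 + 2·2 + 0·4 + 1·6 + 4·5 = 3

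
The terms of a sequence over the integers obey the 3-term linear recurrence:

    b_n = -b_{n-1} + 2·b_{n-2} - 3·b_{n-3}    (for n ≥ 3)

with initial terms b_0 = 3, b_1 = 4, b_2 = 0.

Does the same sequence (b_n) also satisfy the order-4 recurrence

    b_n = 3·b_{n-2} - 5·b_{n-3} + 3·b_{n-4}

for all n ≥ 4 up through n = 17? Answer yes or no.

Terms b_0..b_17: 3, 4, 0, -1, -11, 9, -28, 79, -162, 404, -965, 2259, -5401, 12814, -30393, 72224, -171452, 407079
n=4: candidate gives -11, actual b_4 = -11 ✓
n=5: candidate gives 9, actual b_5 = 9 ✓
n=6: candidate gives -28, actual b_6 = -28 ✓
n=7: candidate gives 79, actual b_7 = 79 ✓
n=8: candidate gives -162, actual b_8 = -162 ✓
n=9: candidate gives 404, actual b_9 = 404 ✓
n=10: candidate gives -965, actual b_10 = -965 ✓
n=11: candidate gives 2259, actual b_11 = 2259 ✓
n=12: candidate gives -5401, actual b_12 = -5401 ✓
n=13: candidate gives 12814, actual b_13 = 12814 ✓
n=14: candidate gives -30393, actual b_14 = -30393 ✓
n=15: candidate gives 72224, actual b_15 = 72224 ✓
n=16: candidate gives -171452, actual b_16 = -171452 ✓
n=17: candidate gives 407079, actual b_17 = 407079 ✓

yes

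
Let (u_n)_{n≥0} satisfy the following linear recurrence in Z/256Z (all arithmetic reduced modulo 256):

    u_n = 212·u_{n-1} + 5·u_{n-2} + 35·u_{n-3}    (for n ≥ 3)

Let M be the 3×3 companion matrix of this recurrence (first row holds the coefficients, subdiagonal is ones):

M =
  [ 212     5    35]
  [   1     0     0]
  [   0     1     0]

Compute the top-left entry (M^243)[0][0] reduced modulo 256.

254

(M^243)[0][0] is the top entry after applying M 243 times to the unit state (1, 0, 0). Equivalently it is h_{245} for the auxiliary sequence (h_n) obeying the same recurrence with h_2 = 1 and h_i = 0 for 0 ≤ i < 2:
h_3 = 212·1 + 5·0 + 35·0 = 212
h_4 = 212·212 + 5·1 + 35·0 = 149
h_5 = 212·149 + 5·212 + 35·1 = 171
h_6 = 212·171 + 5·149 + 35·212 = 129
h_7 = 212·129 + 5·171 + 35·149 = 138
h_8 = 212·138 + 5·129 + 35·171 = 46
Continuing the recurrence:
  h_9 = 109;  h_10 = 8;  h_11 = 11;  h_12 = 43;  h_13 = 235;  h_14 = 244
  h_15 = 136;  h_16 = 133;  h_17 = 40;  h_18 = 81;  h_19 = 11;  h_20 = 41
  h_21 = 62;  h_22 = 166;  h_23 = 73;  h_24 = 44;  h_25 = 143;  h_26 = 67
  h_27 = 75;  h_28 = 248;  h_29 = 0;  h_30 = 25;  h_31 = 156;  h_32 = 173
  h_33 = 187;  h_34 = 145;  h_35 = 98;  h_36 = 142;  h_37 = 85;  h_38 = 144
  h_39 = 83;  h_40 = 43;  h_41 = 235;  h_42 = 204;  h_43 = 104;  h_44 = 61
  h_45 = 112;  h_46 = 41;  h_47 = 123;  h_48 = 249;  h_49 = 54;  h_50 = 102
  h_51 = 145;  h_52 = 116;  h_53 = 215;  h_54 = 35;  h_55 = 11;  h_56 = 48
  h_57 = 192;  h_58 = 113;  h_59 = 228;  h_60 = 69;  h_61 = 11;  h_62 = 161
  h_63 = 250;  h_64 = 174;  h_65 = 253;  h_66 = 24;  h_67 = 155;  h_68 = 107
  h_69 = 235;  h_70 = 228;  h_71 = 8;  h_72 = 53;  h_73 = 56;  h_74 = 129
  h_75 = 43;  h_76 = 201;  h_77 = 238;  h_78 = 230;  h_79 = 153;  h_80 = 188
  h_81 = 31;  h_82 = 67;  h_83 = 203;  h_84 = 168;  h_85 = 64;  h_86 = 9
  h_87 = 172;  h_88 = 93;  h_89 = 155;  h_90 = 177;  h_91 = 82;  h_92 = 142
  h_93 = 101;  h_94 = 160;  h_95 = 227;  h_96 = 235;  h_97 = 235;  h_98 = 60
  h_99 = 104;  h_100 = 109;  h_101 = 128;  h_102 = 89;  h_103 = 27;  h_104 = 153
  h_105 = 102;  h_106 = 38;  h_107 = 97;  h_108 = 4;  h_109 = 103;  h_110 = 163
  h_111 = 139;  h_112 = 96;  h_113 = 128;  h_114 = 225;  h_115 = 244;  h_116 = 245
  h_117 = 107;  h_118 = 193;  h_119 = 106;  h_120 = 46;  h_121 = 141;  h_122 = 40
  h_123 = 43;  h_124 = 171;  h_125 = 235;  h_126 = 212;  h_127 = 136;  h_128 = 229
  h_129 = 72;  h_130 = 177;  h_131 = 75;  h_132 = 105;  h_133 = 158;  h_134 = 38
  h_135 = 233;  h_136 = 76;  h_137 = 175;  h_138 = 67;  h_139 = 75;  h_140 = 88
  h_141 = 128;  h_142 = 249;  h_143 = 188;  h_144 = 13;  h_145 = 123;  h_146 = 209
  h_147 = 66;  h_148 = 142;  h_149 = 117;  h_150 = 176;  h_151 = 115;  h_152 = 171
  h_153 = 235;  h_154 = 172;  h_155 = 104;  h_156 = 157;  h_157 = 144;  h_158 = 137
  h_159 = 187;  h_160 = 57;  h_161 = 150;  h_162 = 230;  h_163 = 49;  h_164 = 148
  h_165 = 247;  h_166 = 35;  h_167 = 11;  h_168 = 144;  h_169 = 64;  h_170 = 81
  h_171 = 4;  h_172 = 165;  h_173 = 203;  h_174 = 225;  h_175 = 218;  h_176 = 174
  h_177 = 29;  h_178 = 56;  h_179 = 187;  h_180 = 235;  h_181 = 235;  h_182 = 196
  h_183 = 8;  h_184 = 149;  h_185 = 88;  h_186 = 225;  h_187 = 107;  h_188 = 9
  h_189 = 78;  h_190 = 102;  h_191 = 57;  h_192 = 220;  h_193 = 63;  h_194 = 67
  h_195 = 203;  h_196 = 8;  h_197 = 192;  h_198 = 233;  h_199 = 204;  h_200 = 189
  h_201 = 91;  h_202 = 241;  h_203 = 50;  h_204 = 142;  h_205 = 133;  h_206 = 192
  h_207 = 3;  h_208 = 107;  h_209 = 235;  h_210 = 28;  h_211 = 104;  h_212 = 205
  h_213 = 160;  h_214 = 185;  h_215 = 91;  h_216 = 217;  h_217 = 198;  h_218 = 166
  h_219 = 1;  h_220 = 36;  h_221 = 135;  h_222 = 163;  h_223 = 139;  h_224 = 192
  h_225 = 0;  h_226 = 193;  h_227 = 20;  h_228 = 85;  h_229 = 43;  h_230 = 1
  h_231 = 74;  h_232 = 46;  h_233 = 173;  h_234 = 72;  h_235 = 75;  h_236 = 43
  h_237 = 235;  h_238 = 180;  h_239 = 136;  h_240 = 69;  h_241 = 104;  h_242 = 17
  h_243 = 139
h_244 = 212·139 + 5·17 + 35·104 = 169
h_245 = 212·169 + 5·139 + 35·17 = 254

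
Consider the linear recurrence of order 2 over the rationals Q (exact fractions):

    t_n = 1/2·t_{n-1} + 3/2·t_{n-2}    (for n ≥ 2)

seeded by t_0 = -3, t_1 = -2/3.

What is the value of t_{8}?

-15023/384

t_2 = 1/2·-2/3 + 3/2·-3 = -29/6
t_3 = 1/2·-29/6 + 3/2·-2/3 = -41/12
t_4 = 1/2·-41/12 + 3/2·-29/6 = -215/24
t_5 = 1/2·-215/24 + 3/2·-41/12 = -461/48
t_6 = 1/2·-461/48 + 3/2·-215/24 = -1751/96
t_7 = 1/2·-1751/96 + 3/2·-461/48 = -4517/192
t_8 = 1/2·-4517/192 + 3/2·-1751/96 = -15023/384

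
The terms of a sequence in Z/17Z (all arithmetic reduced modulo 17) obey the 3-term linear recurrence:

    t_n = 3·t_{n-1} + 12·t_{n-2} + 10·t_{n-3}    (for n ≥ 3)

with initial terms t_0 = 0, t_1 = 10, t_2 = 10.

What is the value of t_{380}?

t_3 = 3·10 + 12·10 + 10·0 = 14
t_4 = 3·14 + 12·10 + 10·10 = 7
t_5 = 3·7 + 12·14 + 10·10 = 0
t_6 = 3·0 + 12·7 + 10·14 = 3
t_7 = 3·3 + 12·0 + 10·7 = 11
t_8 = 3·11 + 12·3 + 10·0 = 1
t_9 = 3·1 + 12·11 + 10·3 = 12
t_10 = 3·12 + 12·1 + 10·11 = 5
t_11 = 3·5 + 12·12 + 10·1 = 16
t_12 = 3·16 + 12·5 + 10·12 = 7
t_13 = 3·7 + 12·16 + 10·5 = 8
t_14 = 3·8 + 12·7 + 10·16 = 13
t_15 = 3·13 + 12·8 + 10·7 = 1
t_16 = 3·1 + 12·13 + 10·8 = 1
t_17 = 3·1 + 12·1 + 10·13 = 9
t_18 = 3·9 + 12·1 + 10·1 = 15
t_19 = 3·15 + 12·9 + 10·1 = 10
t_20 = 3·10 + 12·15 + 10·9 = 11
t_21 = 3·11 + 12·10 + 10·15 = 14
t_22 = 3·14 + 12·11 + 10·10 = 2
t_23 = 3·2 + 12·14 + 10·11 = 12
t_24 = 3·12 + 12·2 + 10·14 = 13
t_25 = 3·13 + 12·12 + 10·2 = 16
t_26 = 3·16 + 12·13 + 10·12 = 1
t_27 = 3·1 + 12·16 + 10·13 = 2
t_28 = 3·2 + 12·1 + 10·16 = 8
t_29 = 3·8 + 12·2 + 10·1 = 7
t_30 = 3·7 + 12·8 + 10·2 = 1
t_31 = 3·1 + 12·7 + 10·8 = 14
t_32 = 3·14 + 12·1 + 10·7 = 5
t_33 = 3·5 + 12·14 + 10·1 = 6
t_34 = 3·6 + 12·5 + 10·14 = 14
t_35 = 3·14 + 12·6 + 10·5 = 11
t_36 = 3·11 + 12·14 + 10·6 = 6
t_37 = 3·6 + 12·11 + 10·14 = 1
t_38 = 3·1 + 12·6 + 10·11 = 15
t_39 = 3·15 + 12·1 + 10·6 = 15
t_40 = 3·15 + 12·15 + 10·1 = 14
t_41 = 3·14 + 12·15 + 10·15 = 15
t_42 = 3·15 + 12·14 + 10·15 = 6
t_43 = 3·6 + 12·15 + 10·14 = 15
t_44 = 3·15 + 12·6 + 10·15 = 12
t_45 = 3·12 + 12·15 + 10·6 = 4
t_46 = 3·4 + 12·12 + 10·15 = 0
t_47 = 3·0 + 12·4 + 10·12 = 15
t_48 = 3·15 + 12·0 + 10·4 = 0
t_49 = 3·0 + 12·15 + 10·0 = 10
t_50 = 3·10 + 12·0 + 10·15 = 10
(t_48, t_49, t_50) = (0, 10, 10) = (t_0, t_1, t_2), so the sequence has period 48.
380 ≡ 44 (mod 48), hence t_380 = t_44 = 12.

12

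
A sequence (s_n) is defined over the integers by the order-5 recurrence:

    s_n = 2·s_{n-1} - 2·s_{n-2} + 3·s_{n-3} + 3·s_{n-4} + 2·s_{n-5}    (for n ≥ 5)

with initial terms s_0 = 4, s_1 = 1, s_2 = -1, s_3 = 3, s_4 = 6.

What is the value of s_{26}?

90410845

s_5 = 2·6 + -2·3 + 3·-1 + 3·1 + 2·4 = 14
s_6 = 2·14 + -2·6 + 3·3 + 3·-1 + 2·1 = 24
s_7 = 2·24 + -2·14 + 3·6 + 3·3 + 2·-1 = 45
s_8 = 2·45 + -2·24 + 3·14 + 3·6 + 2·3 = 108
s_9 = 2·108 + -2·45 + 3·24 + 3·14 + 2·6 = 252
s_10 = 2·252 + -2·108 + 3·45 + 3·24 + 2·14 = 523
s_11 = 2·523 + -2·252 + 3·108 + 3·45 + 2·24 = 1049
s_12 = 2·1049 + -2·523 + 3·252 + 3·108 + 2·45 = 2222
s_13 = 2·2222 + -2·1049 + 3·523 + 3·252 + 2·108 = 4887
s_14 = 2·4887 + -2·2222 + 3·1049 + 3·523 + 2·252 = 10550
s_15 = 2·10550 + -2·4887 + 3·2222 + 3·1049 + 2·523 = 22185
s_16 = 2·22185 + -2·10550 + 3·4887 + 3·2222 + 2·1049 = 46695
s_17 = 2·46695 + -2·22185 + 3·10550 + 3·4887 + 2·2222 = 99775
s_18 = 2·99775 + -2·46695 + 3·22185 + 3·10550 + 2·4887 = 214139
s_19 = 2·214139 + -2·99775 + 3·46695 + 3·22185 + 2·10550 = 456468
s_20 = 2·456468 + -2·214139 + 3·99775 + 3·46695 + 2·22185 = 968438
s_21 = 2·968438 + -2·456468 + 3·214139 + 3·99775 + 2·46695 = 2059072
s_22 = 2·2059072 + -2·968438 + 3·456468 + 3·214139 + 2·99775 = 4392639
s_23 = 2·4392639 + -2·2059072 + 3·968438 + 3·456468 + 2·214139 = 9370130
s_24 = 2·9370130 + -2·4392639 + 3·2059072 + 3·968438 + 2·456468 = 19950448
s_25 = 2·19950448 + -2·9370130 + 3·4392639 + 3·2059072 + 2·968438 = 42452645
s_26 = 2·42452645 + -2·19950448 + 3·9370130 + 3·4392639 + 2·2059072 = 90410845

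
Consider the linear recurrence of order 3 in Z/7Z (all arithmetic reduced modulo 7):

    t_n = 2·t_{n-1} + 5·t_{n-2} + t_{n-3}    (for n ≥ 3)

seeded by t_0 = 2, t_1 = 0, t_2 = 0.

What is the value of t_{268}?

4

t_3 = 2·0 + 5·0 + 1·2 = 2
t_4 = 2·2 + 5·0 + 1·0 = 4
t_5 = 2·4 + 5·2 + 1·0 = 4
t_6 = 2·4 + 5·4 + 1·2 = 2
t_7 = 2·2 + 5·4 + 1·4 = 0
t_8 = 2·0 + 5·2 + 1·4 = 0
(t_6, t_7, t_8) = (2, 0, 0) = (t_0, t_1, t_2), so the sequence has period 6.
268 ≡ 4 (mod 6), hence t_268 = t_4 = 4.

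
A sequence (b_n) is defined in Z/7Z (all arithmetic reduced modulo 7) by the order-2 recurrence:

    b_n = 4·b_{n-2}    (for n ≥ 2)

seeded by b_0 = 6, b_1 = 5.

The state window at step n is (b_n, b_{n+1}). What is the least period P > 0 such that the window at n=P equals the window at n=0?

n=0: window = (6, 5)
n=1: window = (5, 3)
n=2: window = (3, 6)
n=3: window = (6, 5)
window at n=3 equals window at n=0 → period = 3

3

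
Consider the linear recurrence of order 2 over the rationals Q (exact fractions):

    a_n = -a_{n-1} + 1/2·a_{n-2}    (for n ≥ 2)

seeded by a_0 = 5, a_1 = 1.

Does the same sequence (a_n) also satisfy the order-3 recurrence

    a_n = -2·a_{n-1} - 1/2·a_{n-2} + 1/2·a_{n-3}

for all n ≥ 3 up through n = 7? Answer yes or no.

yes

Terms a_0..a_7: 5, 1, 3/2, -1, 7/4, -9/4, 25/8, -17/4
n=3: candidate gives -1, actual a_3 = -1 ✓
n=4: candidate gives 7/4, actual a_4 = 7/4 ✓
n=5: candidate gives -9/4, actual a_5 = -9/4 ✓
n=6: candidate gives 25/8, actual a_6 = 25/8 ✓
n=7: candidate gives -17/4, actual a_7 = -17/4 ✓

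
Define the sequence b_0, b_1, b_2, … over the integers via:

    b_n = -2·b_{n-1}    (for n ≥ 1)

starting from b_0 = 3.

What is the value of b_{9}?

b_1 = -2·3 = -6
b_2 = -2·-6 = 12
b_3 = -2·12 = -24
b_4 = -2·-24 = 48
b_5 = -2·48 = -96
b_6 = -2·-96 = 192
b_7 = -2·192 = -384
b_8 = -2·-384 = 768
b_9 = -2·768 = -1536

-1536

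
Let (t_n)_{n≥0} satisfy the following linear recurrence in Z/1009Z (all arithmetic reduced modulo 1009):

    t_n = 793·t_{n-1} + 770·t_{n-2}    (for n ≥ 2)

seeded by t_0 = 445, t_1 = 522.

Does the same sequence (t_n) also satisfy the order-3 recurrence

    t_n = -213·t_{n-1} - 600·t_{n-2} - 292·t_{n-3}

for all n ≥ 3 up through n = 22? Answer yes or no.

Terms t_0..t_22: 445, 522, 855, 325, 912, 790, 866, 491, 769, 76, 584, 988, 166, 442, 60, 464, 462, 193, 253, 125, 316, 751, 384
n=3: candidate gives 325, actual t_3 = 325 ✓
n=4: candidate gives 912, actual t_4 = 912 ✓
n=5: candidate gives 790, actual t_5 = 790 ✓
n=6: candidate gives 866, actual t_6 = 866 ✓
n=7: candidate gives 491, actual t_7 = 491 ✓
n=8: candidate gives 769, actual t_8 = 769 ✓
n=9: candidate gives 76, actual t_9 = 76 ✓
n=10: candidate gives 584, actual t_10 = 584 ✓
n=11: candidate gives 988, actual t_11 = 988 ✓
n=12: candidate gives 166, actual t_12 = 166 ✓
n=13: candidate gives 442, actual t_13 = 442 ✓
n=14: candidate gives 60, actual t_14 = 60 ✓
n=15: candidate gives 464, actual t_15 = 464 ✓
n=16: candidate gives 462, actual t_16 = 462 ✓
n=17: candidate gives 193, actual t_17 = 193 ✓
n=18: candidate gives 253, actual t_18 = 253 ✓
n=19: candidate gives 125, actual t_19 = 125 ✓
n=20: candidate gives 316, actual t_20 = 316 ✓
n=21: candidate gives 751, actual t_21 = 751 ✓
n=22: candidate gives 384, actual t_22 = 384 ✓

yes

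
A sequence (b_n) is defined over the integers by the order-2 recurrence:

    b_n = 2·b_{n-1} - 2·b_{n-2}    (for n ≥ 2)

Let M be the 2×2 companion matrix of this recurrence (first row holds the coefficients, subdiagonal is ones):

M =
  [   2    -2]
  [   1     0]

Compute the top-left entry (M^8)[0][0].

16

(M^8)[0][0] is the top entry after applying M 8 times to the unit state (1, 0). Equivalently it is h_{9} for the auxiliary sequence (h_n) obeying the same recurrence with h_1 = 1 and h_i = 0 for 0 ≤ i < 1:
h_2 = 2·1 + -2·0 = 2
h_3 = 2·2 + -2·1 = 2
h_4 = 2·2 + -2·2 = 0
h_5 = 2·0 + -2·2 = -4
h_6 = 2·-4 + -2·0 = -8
h_7 = 2·-8 + -2·-4 = -8
h_8 = 2·-8 + -2·-8 = 0
h_9 = 2·0 + -2·-8 = 16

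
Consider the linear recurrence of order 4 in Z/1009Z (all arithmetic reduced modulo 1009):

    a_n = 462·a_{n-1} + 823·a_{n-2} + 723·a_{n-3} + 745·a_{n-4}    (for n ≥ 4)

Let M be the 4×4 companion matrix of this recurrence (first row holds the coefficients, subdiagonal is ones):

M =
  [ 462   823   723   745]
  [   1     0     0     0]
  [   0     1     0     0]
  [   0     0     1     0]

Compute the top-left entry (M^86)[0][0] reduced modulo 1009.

(M^86)[0][0] is the top entry after applying M 86 times to the unit state (1, 0, 0, 0). Equivalently it is h_{89} for the auxiliary sequence (h_n) obeying the same recurrence with h_3 = 1 and h_i = 0 for 0 ≤ i < 3:
h_4 = 462·1 + 823·0 + 723·0 + 745·0 = 462
h_5 = 462·462 + 823·1 + 723·0 + 745·0 = 359
h_6 = 462·359 + 823·462 + 723·1 + 745·0 = 938
h_7 = 462·938 + 823·359 + 723·462 + 745·1 = 98
h_8 = 462·98 + 823·938 + 723·359 + 745·462 = 325
h_9 = 462·325 + 823·98 + 723·938 + 745·359 = 948
h_10 = 462·948 + 823·325 + 723·98 + 745·938 = 966
h_11 = 462·966 + 823·948 + 723·325 + 745·98 = 801
h_12 = 462·801 + 823·966 + 723·948 + 745·325 = 952
h_13 = 462·952 + 823·801 + 723·966 + 745·948 = 396
h_14 = 462·396 + 823·952 + 723·801 + 745·966 = 36
h_15 = 462·36 + 823·396 + 723·952 + 745·801 = 64
h_16 = 462·64 + 823·36 + 723·396 + 745·952 = 339
h_17 = 462·339 + 823·64 + 723·36 + 745·396 = 613
h_18 = 462·613 + 823·339 + 723·64 + 745·36 = 634
h_19 = 462·634 + 823·613 + 723·339 + 745·64 = 464
h_20 = 462·464 + 823·634 + 723·613 + 745·339 = 133
h_21 = 462·133 + 823·464 + 723·634 + 745·613 = 271
h_22 = 462·271 + 823·133 + 723·464 + 745·634 = 166
h_23 = 462·166 + 823·271 + 723·133 + 745·464 = 958
h_24 = 462·958 + 823·166 + 723·271 + 745·133 = 438
h_25 = 462·438 + 823·958 + 723·166 + 745·271 = 1003
h_26 = 462·1003 + 823·438 + 723·958 + 745·166 = 539
h_27 = 462·539 + 823·1003 + 723·438 + 745·958 = 97
h_28 = 462·97 + 823·539 + 723·1003 + 745·438 = 156
h_29 = 462·156 + 823·97 + 723·539 + 745·1003 = 342
h_30 = 462·342 + 823·156 + 723·97 + 745·539 = 319
h_31 = 462·319 + 823·342 + 723·156 + 745·97 = 425
h_32 = 462·425 + 823·319 + 723·342 + 745·156 = 38
h_33 = 462·38 + 823·425 + 723·319 + 745·342 = 153
h_34 = 462·153 + 823·38 + 723·425 + 745·319 = 121
h_35 = 462·121 + 823·153 + 723·38 + 745·425 = 231
h_36 = 462·231 + 823·121 + 723·153 + 745·38 = 156
h_37 = 462·156 + 823·231 + 723·121 + 745·153 = 522
h_38 = 462·522 + 823·156 + 723·231 + 745·121 = 121
h_39 = 462·121 + 823·522 + 723·156 + 745·231 = 524
h_40 = 462·524 + 823·121 + 723·522 + 745·156 = 854
h_41 = 462·854 + 823·524 + 723·121 + 745·522 = 563
h_42 = 462·563 + 823·854 + 723·524 + 745·121 = 174
h_43 = 462·174 + 823·563 + 723·854 + 745·524 = 726
h_44 = 462·726 + 823·174 + 723·563 + 745·854 = 321
h_45 = 462·321 + 823·726 + 723·174 + 745·563 = 526
h_46 = 462·526 + 823·321 + 723·726 + 745·174 = 364
h_47 = 462·364 + 823·526 + 723·321 + 745·726 = 770
h_48 = 462·770 + 823·364 + 723·526 + 745·321 = 388
h_49 = 462·388 + 823·770 + 723·364 + 745·526 = 922
h_50 = 462·922 + 823·388 + 723·770 + 745·364 = 147
h_51 = 462·147 + 823·922 + 723·388 + 745·770 = 909
h_52 = 462·909 + 823·147 + 723·922 + 745·388 = 258
h_53 = 462·258 + 823·909 + 723·147 + 745·922 = 669
h_54 = 462·669 + 823·258 + 723·909 + 745·147 = 650
h_55 = 462·650 + 823·669 + 723·258 + 745·909 = 335
h_56 = 462·335 + 823·650 + 723·669 + 745·258 = 440
h_57 = 462·440 + 823·335 + 723·650 + 745·669 = 434
h_58 = 462·434 + 823·440 + 723·335 + 745·650 = 590
h_59 = 462·590 + 823·434 + 723·440 + 745·335 = 783
h_60 = 462·783 + 823·590 + 723·434 + 745·440 = 623
h_61 = 462·623 + 823·783 + 723·590 + 745·434 = 132
h_62 = 462·132 + 823·623 + 723·783 + 745·590 = 287
h_63 = 462·287 + 823·132 + 723·623 + 745·783 = 627
h_64 = 462·627 + 823·287 + 723·132 + 745·623 = 771
h_65 = 462·771 + 823·627 + 723·287 + 745·132 = 561
h_66 = 462·561 + 823·771 + 723·627 + 745·287 = 937
h_67 = 462·937 + 823·561 + 723·771 + 745·627 = 27
h_68 = 462·27 + 823·937 + 723·561 + 745·771 = 900
h_69 = 462·900 + 823·27 + 723·937 + 745·561 = 746
h_70 = 462·746 + 823·900 + 723·27 + 745·937 = 864
h_71 = 462·864 + 823·746 + 723·900 + 745·27 = 929
h_72 = 462·929 + 823·864 + 723·746 + 745·900 = 167
h_73 = 462·167 + 823·929 + 723·864 + 745·746 = 127
h_74 = 462·127 + 823·167 + 723·929 + 745·864 = 989
h_75 = 462·989 + 823·127 + 723·167 + 745·929 = 27
h_76 = 462·27 + 823·989 + 723·127 + 745·167 = 360
h_77 = 462·360 + 823·27 + 723·989 + 745·127 = 302
h_78 = 462·302 + 823·360 + 723·27 + 745·989 = 501
h_79 = 462·501 + 823·302 + 723·360 + 745·27 = 626
h_80 = 462·626 + 823·501 + 723·302 + 745·360 = 488
h_81 = 462·488 + 823·626 + 723·501 + 745·302 = 23
h_82 = 462·23 + 823·488 + 723·626 + 745·501 = 50
h_83 = 462·50 + 823·23 + 723·488 + 745·626 = 546
h_84 = 462·546 + 823·50 + 723·23 + 745·488 = 588
h_85 = 462·588 + 823·546 + 723·50 + 745·23 = 396
h_86 = 462·396 + 823·588 + 723·546 + 745·50 = 83
h_87 = 462·83 + 823·396 + 723·588 + 745·546 = 483
h_88 = 462·483 + 823·83 + 723·396 + 745·588 = 769
h_89 = 462·769 + 823·483 + 723·83 + 745·396 = 943

943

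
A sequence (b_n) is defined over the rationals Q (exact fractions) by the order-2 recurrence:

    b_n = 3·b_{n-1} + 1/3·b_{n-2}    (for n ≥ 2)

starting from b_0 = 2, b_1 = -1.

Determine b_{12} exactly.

b_2 = 3·-1 + 1/3·2 = -7/3
b_3 = 3·-7/3 + 1/3·-1 = -22/3
b_4 = 3·-22/3 + 1/3·-7/3 = -205/9
b_5 = 3·-205/9 + 1/3·-22/3 = -637/9
b_6 = 3·-637/9 + 1/3·-205/9 = -5938/27
b_7 = 3·-5938/27 + 1/3·-637/9 = -18451/27
b_8 = 3·-18451/27 + 1/3·-5938/27 = -171997/81
b_9 = 3·-171997/81 + 1/3·-18451/27 = -534442/81
b_10 = 3·-534442/81 + 1/3·-171997/81 = -4981975/243
b_11 = 3·-4981975/243 + 1/3·-534442/81 = -15480367/243
b_12 = 3·-15480367/243 + 1/3·-4981975/243 = -144305278/729

-144305278/729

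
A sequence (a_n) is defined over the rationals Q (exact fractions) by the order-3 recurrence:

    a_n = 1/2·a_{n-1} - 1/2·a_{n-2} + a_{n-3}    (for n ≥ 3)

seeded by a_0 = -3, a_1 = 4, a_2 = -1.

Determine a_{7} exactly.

a_3 = 1/2·-1 + -1/2·4 + 1·-3 = -11/2
a_4 = 1/2·-11/2 + -1/2·-1 + 1·4 = 7/4
a_5 = 1/2·7/4 + -1/2·-11/2 + 1·-1 = 21/8
a_6 = 1/2·21/8 + -1/2·7/4 + 1·-11/2 = -81/16
a_7 = 1/2·-81/16 + -1/2·21/8 + 1·7/4 = -67/32

-67/32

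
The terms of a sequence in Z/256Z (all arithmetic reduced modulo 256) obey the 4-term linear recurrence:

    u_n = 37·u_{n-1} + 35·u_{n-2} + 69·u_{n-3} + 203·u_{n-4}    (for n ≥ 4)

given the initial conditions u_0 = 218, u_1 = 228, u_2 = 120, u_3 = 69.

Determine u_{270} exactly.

162

u_4 = 37·69 + 35·120 + 69·228 + 203·218 = 179
u_5 = 37·179 + 35·69 + 69·120 + 203·228 = 114
u_6 = 37·114 + 35·179 + 69·69 + 203·120 = 180
u_7 = 37·180 + 35·114 + 69·179 + 203·69 = 144
u_8 = 37·144 + 35·180 + 69·114 + 203·179 = 23
u_9 = 37·23 + 35·144 + 69·180 + 203·114 = 237
Continuing the recurrence:
  u_10 = 242;  u_11 = 196;  u_12 = 136;  u_13 = 157;  u_14 = 3;  u_15 = 250
  u_16 = 180;  u_17 = 128;  u_18 = 223;  u_19 = 125;  u_20 = 202;  u_21 = 228
  u_22 = 24;  u_23 = 53;  u_24 = 147;  u_25 = 194;  u_26 = 116;  u_27 = 240
  u_28 = 103;  u_29 = 205;  u_30 = 98;  u_31 = 68;  u_32 = 40;  u_33 = 13
  u_34 = 99;  u_35 = 202;  u_36 = 244;  u_37 = 224;  u_38 = 175;  u_39 = 221
  u_40 = 186;  u_41 = 228;  u_42 = 184;  u_43 = 37;  u_44 = 115;  u_45 = 18
  u_46 = 52;  u_47 = 80;  u_48 = 183;  u_49 = 173;  u_50 = 210;  u_51 = 196
  u_52 = 200;  u_53 = 125;  u_54 = 195;  u_55 = 154;  u_56 = 52;  u_57 = 64
  u_58 = 127;  u_59 = 61;  u_60 = 170;  u_61 = 228;  u_62 = 88;  u_63 = 21
  u_64 = 83;  u_65 = 98;  u_66 = 244;  u_67 = 176;  u_68 = 7;  u_69 = 141
  u_70 = 66;  u_71 = 68;  u_72 = 104;  u_73 = 237;  u_74 = 35;  u_75 = 106
  u_76 = 116;  u_77 = 160;  u_78 = 79;  u_79 = 157;  u_80 = 154;  u_81 = 228
  u_82 = 248;  u_83 = 5;  u_84 = 51;  u_85 = 178;  u_86 = 180;  u_87 = 16
  u_88 = 87;  u_89 = 109;  u_90 = 178;  u_91 = 196;  u_92 = 8;  u_93 = 93
  u_94 = 131;  u_95 = 58;  u_96 = 180;  u_97 = 0;  u_98 = 31;  u_99 = 253
  u_100 = 138;  u_101 = 228;  u_102 = 152;  u_103 = 245;  u_104 = 19;  u_105 = 2
  u_106 = 116;  u_107 = 112;  u_108 = 167;  u_109 = 77;  u_110 = 34;  u_111 = 68
  u_112 = 168;  u_113 = 205;  u_114 = 227;  u_115 = 10;  u_116 = 244;  u_117 = 96
  u_118 = 239;  u_119 = 93;  u_120 = 122;  u_121 = 228;  u_122 = 56;  u_123 = 229
  u_124 = 243;  u_125 = 82;  u_126 = 52;  u_127 = 208;  u_128 = 247;  u_129 = 45
  u_130 = 146;  u_131 = 196;  u_132 = 72;  u_133 = 61;  u_134 = 67;  u_135 = 218
  u_136 = 52;  u_137 = 192;  u_138 = 191;  u_139 = 189;  u_140 = 106;  u_141 = 228
  u_142 = 216;  u_143 = 213;  u_144 = 211;  u_145 = 162;  u_146 = 244;  u_147 = 48
  u_148 = 71;  u_149 = 13;  u_150 = 2;  u_151 = 68;  u_152 = 232;  u_153 = 173
  u_154 = 163;  u_155 = 170;  u_156 = 116;  u_157 = 32;  u_158 = 143;  u_159 = 29
  u_160 = 90;  u_161 = 228;  u_162 = 120;  u_163 = 197;  u_164 = 179;  u_165 = 242
  u_166 = 180;  u_167 = 144;  u_168 = 151;  u_169 = 237;  u_170 = 114;  u_171 = 196
  u_172 = 136;  u_173 = 29;  u_174 = 3;  u_175 = 122;  u_176 = 180;  u_177 = 128
  u_178 = 95;  u_179 = 125;  u_180 = 74;  u_181 = 228;  u_182 = 24;  u_183 = 181
  u_184 = 147;  u_185 = 66;  u_186 = 116;  u_187 = 240;  u_188 = 231;  u_189 = 205
  u_190 = 226;  u_191 = 68;  u_192 = 40;  u_193 = 141;  u_194 = 99;  u_195 = 74
  u_196 = 244;  u_197 = 224;  u_198 = 47;  u_199 = 221;  u_200 = 58;  u_201 = 228
  u_202 = 184;  u_203 = 165;  u_204 = 115;  u_205 = 146;  u_206 = 52;  u_207 = 80
  u_208 = 55;  u_209 = 173;  u_210 = 82;  u_211 = 196;  u_212 = 200;  u_213 = 253
  u_214 = 195;  u_215 = 26;  u_216 = 52;  u_217 = 64;  u_218 = 255;  u_219 = 61
  u_220 = 42;  u_221 = 228;  u_222 = 88;  u_223 = 149;  u_224 = 83;  u_225 = 226
  u_226 = 244;  u_227 = 176;  u_228 = 135;  u_229 = 141;  u_230 = 194;  u_231 = 68
  u_232 = 104;  u_233 = 109;  u_234 = 35;  u_235 = 234;  u_236 = 116;  u_237 = 160
  u_238 = 207;  u_239 = 157;  u_240 = 26;  u_241 = 228;  u_242 = 248;  u_243 = 133
  u_244 = 51;  u_245 = 50;  u_246 = 180;  u_247 = 16;  u_248 = 215;  u_249 = 109
  u_250 = 50;  u_251 = 196;  u_252 = 8;  u_253 = 221;  u_254 = 131;  u_255 = 186
  u_256 = 180;  u_257 = 0;  u_258 = 159;  u_259 = 253;  u_260 = 10;  u_261 = 228
  u_262 = 152;  u_263 = 117;  u_264 = 19;  u_265 = 130;  u_266 = 116;  u_267 = 112
  u_268 = 39
u_269 = 37·39 + 35·112 + 69·116 + 203·130 = 77
u_270 = 37·77 + 35·39 + 69·112 + 203·116 = 162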